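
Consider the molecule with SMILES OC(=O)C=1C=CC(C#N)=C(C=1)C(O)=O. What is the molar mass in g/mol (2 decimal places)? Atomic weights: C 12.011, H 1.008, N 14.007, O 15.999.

First, the molecular formula is C9H5NO4 (counting implicit H from valence).
  C: 9 × 12.011 = 108.099
  H: 5 × 1.008 = 5.040
  N: 1 × 14.007 = 14.007
  O: 4 × 15.999 = 63.996
Sum: 9×12.011 + 5×1.008 + 1×14.007 + 4×15.999 = 191.142 → 191.14 g/mol.

191.14 g/mol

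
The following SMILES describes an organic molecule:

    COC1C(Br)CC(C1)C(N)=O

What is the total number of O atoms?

2

Scan the SMILES for O atoms (remember two-letter symbols like Cl and Br are single atoms).
Oxygen count: 2.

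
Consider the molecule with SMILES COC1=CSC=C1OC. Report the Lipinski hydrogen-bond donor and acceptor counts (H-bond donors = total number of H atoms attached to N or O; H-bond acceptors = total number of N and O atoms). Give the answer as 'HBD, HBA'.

Donors: find every N or O and count the H atoms it carries.
  atom 2 (O): bond orders sum to 2 → 0 H
  atom 8 (O): bond orders sum to 2 → 0 H
Lipinski HBD = 0.
Acceptors: N atoms = 0, O atoms = 2 → HBA = 2.

0, 2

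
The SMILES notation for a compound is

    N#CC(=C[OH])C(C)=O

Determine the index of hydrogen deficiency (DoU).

Molecular formula: C5H5NO2.
DoU = (2C + 2 + N − H − X) / 2, where X is the halogen count and O/S are ignored.
    = (2·5 + 2 + 1 − 5 − 0) / 2 = 8 / 2 = 4.

4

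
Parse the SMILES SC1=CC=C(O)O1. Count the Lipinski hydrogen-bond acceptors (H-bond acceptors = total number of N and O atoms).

2

N atoms: 0; O atoms: 2.
Lipinski HBA = 0 + 2 = 2.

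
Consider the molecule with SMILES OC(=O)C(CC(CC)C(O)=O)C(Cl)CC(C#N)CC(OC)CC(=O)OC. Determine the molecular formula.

C17H26ClNO7

Walk through each heavy atom and fill implicit hydrogens from standard valence (C 4, N 3, O 2, S 2, halogen 1):
  atom 1: O, bond orders sum to 1 (valence 2) → 1 H
  atom 2: C, bond orders sum to 4 (valence 4) → 0 H
  atom 3: O, bond orders sum to 2 (valence 2) → 0 H
  atom 4: C, bond orders sum to 3 (valence 4) → 1 H
  atom 5: C, bond orders sum to 2 (valence 4) → 2 H
  atom 6: C, bond orders sum to 3 (valence 4) → 1 H
  atom 7: C, bond orders sum to 2 (valence 4) → 2 H
  atom 8: C, bond orders sum to 1 (valence 4) → 3 H
  atom 9: C, bond orders sum to 4 (valence 4) → 0 H
  atom 10: O, bond orders sum to 1 (valence 2) → 1 H
  atom 11: O, bond orders sum to 2 (valence 2) → 0 H
  atom 12: C, bond orders sum to 3 (valence 4) → 1 H
  atom 13: Cl (halogen, monovalent) → 0 H
  atom 14: C, bond orders sum to 2 (valence 4) → 2 H
  atom 15: C, bond orders sum to 3 (valence 4) → 1 H
  atom 16: C, bond orders sum to 4 (valence 4) → 0 H
  atom 17: N, bond orders sum to 3 (valence 3) → 0 H
  atom 18: C, bond orders sum to 2 (valence 4) → 2 H
  atom 19: C, bond orders sum to 3 (valence 4) → 1 H
  atom 20: O, bond orders sum to 2 (valence 2) → 0 H
  atom 21: C, bond orders sum to 1 (valence 4) → 3 H
  atom 22: C, bond orders sum to 2 (valence 4) → 2 H
  atom 23: C, bond orders sum to 4 (valence 4) → 0 H
  atom 24: O, bond orders sum to 2 (valence 2) → 0 H
  atom 25: O, bond orders sum to 2 (valence 2) → 0 H
  atom 26: C, bond orders sum to 1 (valence 4) → 3 H
Totals → C:17, H:26, Cl:1, N:1, O:7.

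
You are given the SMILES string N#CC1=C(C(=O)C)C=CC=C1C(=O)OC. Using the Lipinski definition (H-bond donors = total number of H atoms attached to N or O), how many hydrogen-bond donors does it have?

0

Donors: find every N or O and count the H atoms it carries.
  atom 1 (N): bond orders sum to 3 → 0 H
  atom 6 (O): bond orders sum to 2 → 0 H
  atom 13 (O): bond orders sum to 2 → 0 H
  atom 14 (O): bond orders sum to 2 → 0 H
Lipinski HBD = 0.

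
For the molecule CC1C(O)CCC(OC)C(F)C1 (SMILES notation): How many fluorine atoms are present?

Scan the SMILES for F atoms (remember two-letter symbols like Cl and Br are single atoms).
Fluorine count: 1.

1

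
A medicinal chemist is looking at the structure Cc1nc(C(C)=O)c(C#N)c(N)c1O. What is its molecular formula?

C9H9N3O2

Walk through each heavy atom and fill implicit hydrogens from standard valence (C 4, N 3, O 2, S 2, halogen 1); for lowercase aromatic atoms, an aromatic c carries 1 H when it has two neighbours and 0 H with three, and aromatic n carries 0 H:
  atom 1: C, bond orders sum to 1 (valence 4) → 3 H
  atom 2: aromatic c, 3 neighbours → 0 H
  atom 3: aromatic n, 2 neighbours → 0 H
  atom 4: aromatic c, 3 neighbours → 0 H
  atom 5: C, bond orders sum to 4 (valence 4) → 0 H
  atom 6: C, bond orders sum to 1 (valence 4) → 3 H
  atom 7: O, bond orders sum to 2 (valence 2) → 0 H
  atom 8: aromatic c, 3 neighbours → 0 H
  atom 9: C, bond orders sum to 4 (valence 4) → 0 H
  atom 10: N, bond orders sum to 3 (valence 3) → 0 H
  atom 11: aromatic c, 3 neighbours → 0 H
  atom 12: N, bond orders sum to 1 (valence 3) → 2 H
  atom 13: aromatic c, 3 neighbours → 0 H
  atom 14: O, bond orders sum to 1 (valence 2) → 1 H
Totals → C:9, H:9, N:3, O:2.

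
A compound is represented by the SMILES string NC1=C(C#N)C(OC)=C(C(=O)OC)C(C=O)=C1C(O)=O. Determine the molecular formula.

C12H10N2O6

Walk through each heavy atom and fill implicit hydrogens from standard valence (C 4, N 3, O 2, S 2, halogen 1):
  atom 1: N, bond orders sum to 1 (valence 3) → 2 H
  atom 2: C, bond orders sum to 4 (valence 4) → 0 H
  atom 3: C, bond orders sum to 4 (valence 4) → 0 H
  atom 4: C, bond orders sum to 4 (valence 4) → 0 H
  atom 5: N, bond orders sum to 3 (valence 3) → 0 H
  atom 6: C, bond orders sum to 4 (valence 4) → 0 H
  atom 7: O, bond orders sum to 2 (valence 2) → 0 H
  atom 8: C, bond orders sum to 1 (valence 4) → 3 H
  atom 9: C, bond orders sum to 4 (valence 4) → 0 H
  atom 10: C, bond orders sum to 4 (valence 4) → 0 H
  atom 11: O, bond orders sum to 2 (valence 2) → 0 H
  atom 12: O, bond orders sum to 2 (valence 2) → 0 H
  atom 13: C, bond orders sum to 1 (valence 4) → 3 H
  atom 14: C, bond orders sum to 4 (valence 4) → 0 H
  atom 15: C, bond orders sum to 3 (valence 4) → 1 H
  atom 16: O, bond orders sum to 2 (valence 2) → 0 H
  atom 17: C, bond orders sum to 4 (valence 4) → 0 H
  atom 18: C, bond orders sum to 4 (valence 4) → 0 H
  atom 19: O, bond orders sum to 1 (valence 2) → 1 H
  atom 20: O, bond orders sum to 2 (valence 2) → 0 H
Totals → C:12, H:10, N:2, O:6.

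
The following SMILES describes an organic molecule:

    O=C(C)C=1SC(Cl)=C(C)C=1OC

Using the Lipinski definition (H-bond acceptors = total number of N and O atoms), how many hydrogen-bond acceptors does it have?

N atoms: 0; O atoms: 2.
Lipinski HBA = 0 + 2 = 2.

2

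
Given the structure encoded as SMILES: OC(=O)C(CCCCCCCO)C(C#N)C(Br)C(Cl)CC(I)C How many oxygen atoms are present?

Scan the SMILES for O atoms (remember two-letter symbols like Cl and Br are single atoms).
Oxygen count: 3.

3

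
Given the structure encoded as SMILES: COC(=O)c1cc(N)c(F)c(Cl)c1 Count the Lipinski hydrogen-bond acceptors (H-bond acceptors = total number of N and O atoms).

3

N atoms: 1; O atoms: 2.
Lipinski HBA = 1 + 2 = 3.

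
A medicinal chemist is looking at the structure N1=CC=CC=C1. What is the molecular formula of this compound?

C5H5N

Walk through each heavy atom and fill implicit hydrogens from standard valence (C 4, N 3, O 2, S 2, halogen 1):
  atom 1: N, bond orders sum to 3 (valence 3) → 0 H
  atom 2: C, bond orders sum to 3 (valence 4) → 1 H
  atom 3: C, bond orders sum to 3 (valence 4) → 1 H
  atom 4: C, bond orders sum to 3 (valence 4) → 1 H
  atom 5: C, bond orders sum to 3 (valence 4) → 1 H
  atom 6: C, bond orders sum to 3 (valence 4) → 1 H
Totals → C:5, H:5, N:1.
In Hill order: C5H5N.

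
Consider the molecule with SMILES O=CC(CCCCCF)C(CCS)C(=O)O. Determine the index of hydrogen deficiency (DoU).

2

Degree of unsaturation = (number of rings) + (number of π bonds).
Ring closures in the SMILES: 0.
π bonds: 2 double bonds (each 1 DoU) → 2 DoU from unsaturation.
Total DoU = 0 + 2 = 2.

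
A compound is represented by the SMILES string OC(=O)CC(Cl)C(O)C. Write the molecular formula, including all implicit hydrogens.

Walk through each heavy atom and fill implicit hydrogens from standard valence (C 4, N 3, O 2, S 2, halogen 1):
  atom 1: O, bond orders sum to 1 (valence 2) → 1 H
  atom 2: C, bond orders sum to 4 (valence 4) → 0 H
  atom 3: O, bond orders sum to 2 (valence 2) → 0 H
  atom 4: C, bond orders sum to 2 (valence 4) → 2 H
  atom 5: C, bond orders sum to 3 (valence 4) → 1 H
  atom 6: Cl (halogen, monovalent) → 0 H
  atom 7: C, bond orders sum to 3 (valence 4) → 1 H
  atom 8: O, bond orders sum to 1 (valence 2) → 1 H
  atom 9: C, bond orders sum to 1 (valence 4) → 3 H
Totals → C:5, H:9, Cl:1, O:3.

C5H9ClO3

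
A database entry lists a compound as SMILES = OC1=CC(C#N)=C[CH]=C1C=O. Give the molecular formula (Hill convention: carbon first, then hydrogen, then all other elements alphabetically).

C8H5NO2

Walk through each heavy atom and fill implicit hydrogens from standard valence (C 4, N 3, O 2, S 2, halogen 1):
  atom 1: O, bond orders sum to 1 (valence 2) → 1 H
  atom 2: C, bond orders sum to 4 (valence 4) → 0 H
  atom 3: C, bond orders sum to 3 (valence 4) → 1 H
  atom 4: C, bond orders sum to 4 (valence 4) → 0 H
  atom 5: C, bond orders sum to 4 (valence 4) → 0 H
  atom 6: N, bond orders sum to 3 (valence 3) → 0 H
  atom 7: C, bond orders sum to 3 (valence 4) → 1 H
  atom 8: C with explicit H count 1
  atom 9: C, bond orders sum to 4 (valence 4) → 0 H
  atom 10: C, bond orders sum to 3 (valence 4) → 1 H
  atom 11: O, bond orders sum to 2 (valence 2) → 0 H
Totals → C:8, H:5, N:1, O:2.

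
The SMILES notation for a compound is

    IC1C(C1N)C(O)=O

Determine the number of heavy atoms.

8

Every atom symbol written in the SMILES (organic subset) is one heavy atom; implicit H are not written.
Heavy atoms by element → C:4, I:1, N:1, O:2.
Total: 8.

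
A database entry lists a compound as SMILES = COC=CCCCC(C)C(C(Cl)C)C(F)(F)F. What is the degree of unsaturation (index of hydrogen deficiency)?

Degree of unsaturation = (number of rings) + (number of π bonds).
Ring closures in the SMILES: 0.
π bonds: 1 double bond (each 1 DoU) → 1 DoU from unsaturation.
Total DoU = 0 + 1 = 1.

1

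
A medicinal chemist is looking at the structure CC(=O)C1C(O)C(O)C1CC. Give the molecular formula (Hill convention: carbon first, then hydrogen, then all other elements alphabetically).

C8H14O3

Walk through each heavy atom and fill implicit hydrogens from standard valence (C 4, N 3, O 2, S 2, halogen 1):
  atom 1: C, bond orders sum to 1 (valence 4) → 3 H
  atom 2: C, bond orders sum to 4 (valence 4) → 0 H
  atom 3: O, bond orders sum to 2 (valence 2) → 0 H
  atom 4: C, bond orders sum to 3 (valence 4) → 1 H
  atom 5: C, bond orders sum to 3 (valence 4) → 1 H
  atom 6: O, bond orders sum to 1 (valence 2) → 1 H
  atom 7: C, bond orders sum to 3 (valence 4) → 1 H
  atom 8: O, bond orders sum to 1 (valence 2) → 1 H
  atom 9: C, bond orders sum to 3 (valence 4) → 1 H
  atom 10: C, bond orders sum to 2 (valence 4) → 2 H
  atom 11: C, bond orders sum to 1 (valence 4) → 3 H
Totals → C:8, H:14, O:3.
In Hill order: C8H14O3.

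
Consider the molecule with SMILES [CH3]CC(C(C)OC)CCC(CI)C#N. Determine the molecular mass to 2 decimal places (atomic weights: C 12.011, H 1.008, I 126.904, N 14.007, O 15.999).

309.19 g/mol

First, the molecular formula is C11H20INO (counting implicit H from valence).
  C: 11 × 12.011 = 132.121
  H: 20 × 1.008 = 20.160
  I: 1 × 126.904 = 126.904
  N: 1 × 14.007 = 14.007
  O: 1 × 15.999 = 15.999
Sum: 11×12.011 + 20×1.008 + 1×126.904 + 1×14.007 + 1×15.999 = 309.191 → 309.19 g/mol.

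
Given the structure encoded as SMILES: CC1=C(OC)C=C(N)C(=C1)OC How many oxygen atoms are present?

2

Scan the SMILES for O atoms (remember two-letter symbols like Cl and Br are single atoms).
Oxygen count: 2.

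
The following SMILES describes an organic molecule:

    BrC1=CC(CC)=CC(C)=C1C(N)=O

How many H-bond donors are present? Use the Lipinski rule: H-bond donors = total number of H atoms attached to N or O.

Donors: find every N or O and count the H atoms it carries.
  atom 12 (N): bond orders sum to 1 → 2 H
  atom 13 (O): bond orders sum to 2 → 0 H
Lipinski HBD = 2.

2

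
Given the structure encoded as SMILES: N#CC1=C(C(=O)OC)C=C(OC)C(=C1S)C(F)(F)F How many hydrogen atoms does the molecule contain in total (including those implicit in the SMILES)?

8

Walk through each heavy atom and fill implicit hydrogens from standard valence (C 4, N 3, O 2, S 2, halogen 1):
  atom 1: N, bond orders sum to 3 (valence 3) → 0 H
  atom 2: C, bond orders sum to 4 (valence 4) → 0 H
  atom 3: C, bond orders sum to 4 (valence 4) → 0 H
  atom 4: C, bond orders sum to 4 (valence 4) → 0 H
  atom 5: C, bond orders sum to 4 (valence 4) → 0 H
  atom 6: O, bond orders sum to 2 (valence 2) → 0 H
  atom 7: O, bond orders sum to 2 (valence 2) → 0 H
  atom 8: C, bond orders sum to 1 (valence 4) → 3 H
  atom 9: C, bond orders sum to 3 (valence 4) → 1 H
  atom 10: C, bond orders sum to 4 (valence 4) → 0 H
  atom 11: O, bond orders sum to 2 (valence 2) → 0 H
  atom 12: C, bond orders sum to 1 (valence 4) → 3 H
  atom 13: C, bond orders sum to 4 (valence 4) → 0 H
  atom 14: C, bond orders sum to 4 (valence 4) → 0 H
  atom 15: S, bond orders sum to 1 (valence 2) → 1 H
  atom 16: C, bond orders sum to 4 (valence 4) → 0 H
  atom 17: F (halogen, monovalent) → 0 H
  atom 18: F (halogen, monovalent) → 0 H
  atom 19: F (halogen, monovalent) → 0 H
Total hydrogens: 8.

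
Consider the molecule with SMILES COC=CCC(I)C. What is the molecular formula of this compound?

C6H11IO

Walk through each heavy atom and fill implicit hydrogens from standard valence (C 4, N 3, O 2, S 2, halogen 1):
  atom 1: C, bond orders sum to 1 (valence 4) → 3 H
  atom 2: O, bond orders sum to 2 (valence 2) → 0 H
  atom 3: C, bond orders sum to 3 (valence 4) → 1 H
  atom 4: C, bond orders sum to 3 (valence 4) → 1 H
  atom 5: C, bond orders sum to 2 (valence 4) → 2 H
  atom 6: C, bond orders sum to 3 (valence 4) → 1 H
  atom 7: I (halogen, monovalent) → 0 H
  atom 8: C, bond orders sum to 1 (valence 4) → 3 H
Totals → C:6, H:11, I:1, O:1.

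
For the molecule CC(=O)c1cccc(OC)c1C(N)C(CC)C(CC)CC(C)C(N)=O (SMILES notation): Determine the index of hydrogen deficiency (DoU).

Molecular formula: C20H32N2O3.
DoU = (2C + 2 + N − H − X) / 2, where X is the halogen count and O/S are ignored.
    = (2·20 + 2 + 2 − 32 − 0) / 2 = 12 / 2 = 6.

6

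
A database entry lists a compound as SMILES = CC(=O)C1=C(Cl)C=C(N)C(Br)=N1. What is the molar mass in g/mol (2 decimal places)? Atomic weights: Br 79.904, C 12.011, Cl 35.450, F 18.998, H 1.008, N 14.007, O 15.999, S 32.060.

First, the molecular formula is C7H6BrClN2O (counting implicit H from valence).
  Br: 1 × 79.904 = 79.904
  C: 7 × 12.011 = 84.077
  Cl: 1 × 35.450 = 35.450
  H: 6 × 1.008 = 6.048
  N: 2 × 14.007 = 28.014
  O: 1 × 15.999 = 15.999
Sum: 1×79.904 + 7×12.011 + 1×35.450 + 6×1.008 + 2×14.007 + 1×15.999 = 249.492 → 249.49 g/mol.

249.49 g/mol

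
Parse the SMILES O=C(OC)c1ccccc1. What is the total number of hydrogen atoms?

8

Walk through each heavy atom and fill implicit hydrogens from standard valence (C 4, N 3, O 2, S 2, halogen 1); for lowercase aromatic atoms, an aromatic c carries 1 H when it has two neighbours and 0 H with three, and aromatic n carries 0 H:
  atom 1: O, bond orders sum to 2 (valence 2) → 0 H
  atom 2: C, bond orders sum to 4 (valence 4) → 0 H
  atom 3: O, bond orders sum to 2 (valence 2) → 0 H
  atom 4: C, bond orders sum to 1 (valence 4) → 3 H
  atom 5: aromatic c, 3 neighbours → 0 H
  atom 6: aromatic c, 2 neighbours → 1 H
  atom 7: aromatic c, 2 neighbours → 1 H
  atom 8: aromatic c, 2 neighbours → 1 H
  atom 9: aromatic c, 2 neighbours → 1 H
  atom 10: aromatic c, 2 neighbours → 1 H
Total hydrogens: 8.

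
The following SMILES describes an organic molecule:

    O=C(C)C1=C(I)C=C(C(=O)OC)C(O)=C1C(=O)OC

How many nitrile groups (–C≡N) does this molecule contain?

0

Scan the SMILES for the nitrile motif — none present.
Groups that are present: 2 ester, 1 hydroxyl, 1 ketone.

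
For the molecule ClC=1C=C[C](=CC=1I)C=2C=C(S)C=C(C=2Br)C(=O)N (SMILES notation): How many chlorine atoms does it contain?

1

Scan the SMILES for Cl atoms (remember two-letter symbols like Cl and Br are single atoms).
Chlorine count: 1.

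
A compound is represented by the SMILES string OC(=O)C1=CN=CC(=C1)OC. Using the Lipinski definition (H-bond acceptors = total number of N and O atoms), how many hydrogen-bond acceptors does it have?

4

N atoms: 1; O atoms: 3.
Lipinski HBA = 1 + 3 = 4.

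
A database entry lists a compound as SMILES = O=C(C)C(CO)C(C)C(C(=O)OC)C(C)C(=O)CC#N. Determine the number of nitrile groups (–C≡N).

The nitrile motif appears at heavy-atom position 19 in the SMILES.
Other groups present: 1 ester, 1 hydroxyl, 2 ketone.
Nitrile count: 1.

1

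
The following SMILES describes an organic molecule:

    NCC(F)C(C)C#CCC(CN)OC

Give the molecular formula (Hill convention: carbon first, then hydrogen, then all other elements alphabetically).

C10H19FN2O

Walk through each heavy atom and fill implicit hydrogens from standard valence (C 4, N 3, O 2, S 2, halogen 1):
  atom 1: N, bond orders sum to 1 (valence 3) → 2 H
  atom 2: C, bond orders sum to 2 (valence 4) → 2 H
  atom 3: C, bond orders sum to 3 (valence 4) → 1 H
  atom 4: F (halogen, monovalent) → 0 H
  atom 5: C, bond orders sum to 3 (valence 4) → 1 H
  atom 6: C, bond orders sum to 1 (valence 4) → 3 H
  atom 7: C, bond orders sum to 4 (valence 4) → 0 H
  atom 8: C, bond orders sum to 4 (valence 4) → 0 H
  atom 9: C, bond orders sum to 2 (valence 4) → 2 H
  atom 10: C, bond orders sum to 3 (valence 4) → 1 H
  atom 11: C, bond orders sum to 2 (valence 4) → 2 H
  atom 12: N, bond orders sum to 1 (valence 3) → 2 H
  atom 13: O, bond orders sum to 2 (valence 2) → 0 H
  atom 14: C, bond orders sum to 1 (valence 4) → 3 H
Totals → C:10, H:19, F:1, N:2, O:1.
In Hill order: C10H19FN2O.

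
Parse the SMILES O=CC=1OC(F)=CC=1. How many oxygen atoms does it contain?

2

Scan the SMILES for O atoms (remember two-letter symbols like Cl and Br are single atoms).
Oxygen count: 2.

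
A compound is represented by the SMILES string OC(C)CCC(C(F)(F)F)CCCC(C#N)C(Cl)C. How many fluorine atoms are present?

Scan the SMILES for F atoms (remember two-letter symbols like Cl and Br are single atoms).
Fluorine count: 3.

3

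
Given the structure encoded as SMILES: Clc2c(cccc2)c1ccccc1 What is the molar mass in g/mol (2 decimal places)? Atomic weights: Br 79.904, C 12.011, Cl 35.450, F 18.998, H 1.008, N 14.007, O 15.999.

188.65 g/mol

First, the molecular formula is C12H9Cl (counting implicit H from valence).
  C: 12 × 12.011 = 144.132
  Cl: 1 × 35.450 = 35.450
  H: 9 × 1.008 = 9.072
Sum: 12×12.011 + 1×35.450 + 9×1.008 = 188.654 → 188.65 g/mol.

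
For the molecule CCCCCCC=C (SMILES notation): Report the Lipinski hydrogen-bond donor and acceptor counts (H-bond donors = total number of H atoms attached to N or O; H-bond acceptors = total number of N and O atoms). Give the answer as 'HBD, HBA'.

Donors: find every N or O and count the H atoms it carries.
  (no N or O atoms present)
Lipinski HBD = 0.
Acceptors: N atoms = 0, O atoms = 0 → HBA = 0.

0, 0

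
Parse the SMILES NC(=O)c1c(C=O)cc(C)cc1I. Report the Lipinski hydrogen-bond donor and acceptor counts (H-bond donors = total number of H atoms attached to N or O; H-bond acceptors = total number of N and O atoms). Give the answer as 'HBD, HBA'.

2, 3

Donors: find every N or O and count the H atoms it carries.
  atom 1 (N): bond orders sum to 1 → 2 H
  atom 3 (O): bond orders sum to 2 → 0 H
  atom 7 (O): bond orders sum to 2 → 0 H
Lipinski HBD = 2.
Acceptors: N atoms = 1, O atoms = 2 → HBA = 3.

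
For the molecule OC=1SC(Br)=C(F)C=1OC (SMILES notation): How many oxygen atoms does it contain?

Scan the SMILES for O atoms (remember two-letter symbols like Cl and Br are single atoms).
Oxygen count: 2.

2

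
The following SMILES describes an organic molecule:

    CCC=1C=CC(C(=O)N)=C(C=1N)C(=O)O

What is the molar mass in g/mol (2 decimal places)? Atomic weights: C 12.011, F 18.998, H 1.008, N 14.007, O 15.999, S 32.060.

First, the molecular formula is C10H12N2O3 (counting implicit H from valence).
  C: 10 × 12.011 = 120.110
  H: 12 × 1.008 = 12.096
  N: 2 × 14.007 = 28.014
  O: 3 × 15.999 = 47.997
Sum: 10×12.011 + 12×1.008 + 2×14.007 + 3×15.999 = 208.217 → 208.22 g/mol.

208.22 g/mol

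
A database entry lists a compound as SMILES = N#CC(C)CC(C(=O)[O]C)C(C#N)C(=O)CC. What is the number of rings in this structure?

0

In SMILES, each pair of matching ring-closure digits denotes one ring-closing bond; the number of such bonds equals the number of independent rings.
Ring-closure bonds here: 0.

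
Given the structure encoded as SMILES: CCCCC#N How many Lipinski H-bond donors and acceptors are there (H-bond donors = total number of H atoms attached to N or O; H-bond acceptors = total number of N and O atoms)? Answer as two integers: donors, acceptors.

0, 1

Donors: find every N or O and count the H atoms it carries.
  atom 6 (N): bond orders sum to 3 → 0 H
Lipinski HBD = 0.
Acceptors: N atoms = 1, O atoms = 0 → HBA = 1.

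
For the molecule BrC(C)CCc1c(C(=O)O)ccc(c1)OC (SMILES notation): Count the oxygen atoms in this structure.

Scan the SMILES for O atoms (remember two-letter symbols like Cl and Br are single atoms).
Oxygen count: 3.

3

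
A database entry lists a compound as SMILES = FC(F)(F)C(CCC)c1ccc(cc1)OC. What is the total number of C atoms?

Count every carbon token in the SMILES (each C, including those in ring-closure positions and inside branches).
Carbon count: 12.

12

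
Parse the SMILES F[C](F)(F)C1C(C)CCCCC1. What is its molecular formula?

C9H15F3

Walk through each heavy atom and fill implicit hydrogens from standard valence (C 4, N 3, O 2, S 2, halogen 1):
  atom 1: F (halogen, monovalent) → 0 H
  atom 2: C with explicit H count 0
  atom 3: F (halogen, monovalent) → 0 H
  atom 4: F (halogen, monovalent) → 0 H
  atom 5: C, bond orders sum to 3 (valence 4) → 1 H
  atom 6: C, bond orders sum to 3 (valence 4) → 1 H
  atom 7: C, bond orders sum to 1 (valence 4) → 3 H
  atom 8: C, bond orders sum to 2 (valence 4) → 2 H
  atom 9: C, bond orders sum to 2 (valence 4) → 2 H
  atom 10: C, bond orders sum to 2 (valence 4) → 2 H
  atom 11: C, bond orders sum to 2 (valence 4) → 2 H
  atom 12: C, bond orders sum to 2 (valence 4) → 2 H
Totals → C:9, H:15, F:3.
In Hill order: C9H15F3.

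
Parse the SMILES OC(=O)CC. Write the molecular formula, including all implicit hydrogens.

C3H6O2

Walk through each heavy atom and fill implicit hydrogens from standard valence (C 4, N 3, O 2, S 2, halogen 1):
  atom 1: O, bond orders sum to 1 (valence 2) → 1 H
  atom 2: C, bond orders sum to 4 (valence 4) → 0 H
  atom 3: O, bond orders sum to 2 (valence 2) → 0 H
  atom 4: C, bond orders sum to 2 (valence 4) → 2 H
  atom 5: C, bond orders sum to 1 (valence 4) → 3 H
Totals → C:3, H:6, O:2.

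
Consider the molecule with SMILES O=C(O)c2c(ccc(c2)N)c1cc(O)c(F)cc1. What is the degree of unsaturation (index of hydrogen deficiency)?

9

Molecular formula: C13H10FNO3.
DoU = (2C + 2 + N − H − X) / 2, where X is the halogen count and O/S are ignored.
    = (2·13 + 2 + 1 − 10 − 1) / 2 = 18 / 2 = 9.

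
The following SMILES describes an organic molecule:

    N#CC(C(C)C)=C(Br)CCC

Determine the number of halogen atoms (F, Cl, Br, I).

1

Halogen atoms appear at heavy-atom position 8 (1×Br).
Other groups present: 1 alkene, 1 nitrile.
Halogen count: 1.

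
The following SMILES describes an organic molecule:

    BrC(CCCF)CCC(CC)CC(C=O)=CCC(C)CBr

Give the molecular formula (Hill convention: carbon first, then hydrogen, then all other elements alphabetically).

Walk through each heavy atom and fill implicit hydrogens from standard valence (C 4, N 3, O 2, S 2, halogen 1):
  atom 1: Br (halogen, monovalent) → 0 H
  atom 2: C, bond orders sum to 3 (valence 4) → 1 H
  atom 3: C, bond orders sum to 2 (valence 4) → 2 H
  atom 4: C, bond orders sum to 2 (valence 4) → 2 H
  atom 5: C, bond orders sum to 2 (valence 4) → 2 H
  atom 6: F (halogen, monovalent) → 0 H
  atom 7: C, bond orders sum to 2 (valence 4) → 2 H
  atom 8: C, bond orders sum to 2 (valence 4) → 2 H
  atom 9: C, bond orders sum to 3 (valence 4) → 1 H
  atom 10: C, bond orders sum to 2 (valence 4) → 2 H
  atom 11: C, bond orders sum to 1 (valence 4) → 3 H
  atom 12: C, bond orders sum to 2 (valence 4) → 2 H
  atom 13: C, bond orders sum to 4 (valence 4) → 0 H
  atom 14: C, bond orders sum to 3 (valence 4) → 1 H
  atom 15: O, bond orders sum to 2 (valence 2) → 0 H
  atom 16: C, bond orders sum to 3 (valence 4) → 1 H
  atom 17: C, bond orders sum to 2 (valence 4) → 2 H
  atom 18: C, bond orders sum to 3 (valence 4) → 1 H
  atom 19: C, bond orders sum to 1 (valence 4) → 3 H
  atom 20: C, bond orders sum to 2 (valence 4) → 2 H
  atom 21: Br (halogen, monovalent) → 0 H
Totals → C:17, H:29, Br:2, F:1, O:1.
In Hill order: C17H29Br2FO.

C17H29Br2FO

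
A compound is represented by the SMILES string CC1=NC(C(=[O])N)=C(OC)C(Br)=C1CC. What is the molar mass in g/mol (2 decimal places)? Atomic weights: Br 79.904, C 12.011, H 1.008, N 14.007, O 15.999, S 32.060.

First, the molecular formula is C10H13BrN2O2 (counting implicit H from valence).
  Br: 1 × 79.904 = 79.904
  C: 10 × 12.011 = 120.110
  H: 13 × 1.008 = 13.104
  N: 2 × 14.007 = 28.014
  O: 2 × 15.999 = 31.998
Sum: 1×79.904 + 10×12.011 + 13×1.008 + 2×14.007 + 2×15.999 = 273.130 → 273.13 g/mol.

273.13 g/mol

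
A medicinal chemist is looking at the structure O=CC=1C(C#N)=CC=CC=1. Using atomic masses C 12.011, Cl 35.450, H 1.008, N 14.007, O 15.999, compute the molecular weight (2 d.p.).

131.13 g/mol

First, the molecular formula is C8H5NO (counting implicit H from valence).
  C: 8 × 12.011 = 96.088
  H: 5 × 1.008 = 5.040
  N: 1 × 14.007 = 14.007
  O: 1 × 15.999 = 15.999
Sum: 8×12.011 + 5×1.008 + 1×14.007 + 1×15.999 = 131.134 → 131.13 g/mol.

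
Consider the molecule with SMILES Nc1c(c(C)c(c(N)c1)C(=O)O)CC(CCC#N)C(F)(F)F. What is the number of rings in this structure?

1

In SMILES, each pair of matching ring-closure digits denotes one ring-closing bond; the number of such bonds equals the number of independent rings.
Ring-closure bonds here: 1.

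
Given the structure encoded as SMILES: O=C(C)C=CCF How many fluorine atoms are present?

1

Scan the SMILES for F atoms (remember two-letter symbols like Cl and Br are single atoms).
Fluorine count: 1.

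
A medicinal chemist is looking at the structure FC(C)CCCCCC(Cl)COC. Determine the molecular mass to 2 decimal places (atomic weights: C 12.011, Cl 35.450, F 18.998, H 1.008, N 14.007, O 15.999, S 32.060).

210.72 g/mol

First, the molecular formula is C10H20ClFO (counting implicit H from valence).
  C: 10 × 12.011 = 120.110
  Cl: 1 × 35.450 = 35.450
  F: 1 × 18.998 = 18.998
  H: 20 × 1.008 = 20.160
  O: 1 × 15.999 = 15.999
Sum: 10×12.011 + 1×35.450 + 1×18.998 + 20×1.008 + 1×15.999 = 210.717 → 210.72 g/mol.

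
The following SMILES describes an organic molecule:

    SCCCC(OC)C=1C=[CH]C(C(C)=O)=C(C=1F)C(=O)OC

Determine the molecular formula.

C15H19FO4S

Walk through each heavy atom and fill implicit hydrogens from standard valence (C 4, N 3, O 2, S 2, halogen 1):
  atom 1: S, bond orders sum to 1 (valence 2) → 1 H
  atom 2: C, bond orders sum to 2 (valence 4) → 2 H
  atom 3: C, bond orders sum to 2 (valence 4) → 2 H
  atom 4: C, bond orders sum to 2 (valence 4) → 2 H
  atom 5: C, bond orders sum to 3 (valence 4) → 1 H
  atom 6: O, bond orders sum to 2 (valence 2) → 0 H
  atom 7: C, bond orders sum to 1 (valence 4) → 3 H
  atom 8: C, bond orders sum to 4 (valence 4) → 0 H
  atom 9: C, bond orders sum to 3 (valence 4) → 1 H
  atom 10: C with explicit H count 1
  atom 11: C, bond orders sum to 4 (valence 4) → 0 H
  atom 12: C, bond orders sum to 4 (valence 4) → 0 H
  atom 13: C, bond orders sum to 1 (valence 4) → 3 H
  atom 14: O, bond orders sum to 2 (valence 2) → 0 H
  atom 15: C, bond orders sum to 4 (valence 4) → 0 H
  atom 16: C, bond orders sum to 4 (valence 4) → 0 H
  atom 17: F (halogen, monovalent) → 0 H
  atom 18: C, bond orders sum to 4 (valence 4) → 0 H
  atom 19: O, bond orders sum to 2 (valence 2) → 0 H
  atom 20: O, bond orders sum to 2 (valence 2) → 0 H
  atom 21: C, bond orders sum to 1 (valence 4) → 3 H
Totals → C:15, H:19, F:1, O:4, S:1.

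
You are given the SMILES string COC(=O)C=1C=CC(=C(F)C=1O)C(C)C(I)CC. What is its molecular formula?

Walk through each heavy atom and fill implicit hydrogens from standard valence (C 4, N 3, O 2, S 2, halogen 1):
  atom 1: C, bond orders sum to 1 (valence 4) → 3 H
  atom 2: O, bond orders sum to 2 (valence 2) → 0 H
  atom 3: C, bond orders sum to 4 (valence 4) → 0 H
  atom 4: O, bond orders sum to 2 (valence 2) → 0 H
  atom 5: C, bond orders sum to 4 (valence 4) → 0 H
  atom 6: C, bond orders sum to 3 (valence 4) → 1 H
  atom 7: C, bond orders sum to 3 (valence 4) → 1 H
  atom 8: C, bond orders sum to 4 (valence 4) → 0 H
  atom 9: C, bond orders sum to 4 (valence 4) → 0 H
  atom 10: F (halogen, monovalent) → 0 H
  atom 11: C, bond orders sum to 4 (valence 4) → 0 H
  atom 12: O, bond orders sum to 1 (valence 2) → 1 H
  atom 13: C, bond orders sum to 3 (valence 4) → 1 H
  atom 14: C, bond orders sum to 1 (valence 4) → 3 H
  atom 15: C, bond orders sum to 3 (valence 4) → 1 H
  atom 16: I (halogen, monovalent) → 0 H
  atom 17: C, bond orders sum to 2 (valence 4) → 2 H
  atom 18: C, bond orders sum to 1 (valence 4) → 3 H
Totals → C:13, H:16, F:1, I:1, O:3.
In Hill order: C13H16FIO3.

C13H16FIO3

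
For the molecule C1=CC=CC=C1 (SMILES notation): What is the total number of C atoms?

Count every carbon token in the SMILES (each C, including those in ring-closure positions and inside branches).
Carbon count: 6.

6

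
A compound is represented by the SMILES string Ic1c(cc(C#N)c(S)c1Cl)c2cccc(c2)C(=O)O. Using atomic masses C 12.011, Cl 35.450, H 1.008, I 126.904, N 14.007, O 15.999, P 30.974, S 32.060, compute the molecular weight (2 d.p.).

First, the molecular formula is C14H7ClINO2S (counting implicit H from valence).
  C: 14 × 12.011 = 168.154
  Cl: 1 × 35.450 = 35.450
  H: 7 × 1.008 = 7.056
  I: 1 × 126.904 = 126.904
  N: 1 × 14.007 = 14.007
  O: 2 × 15.999 = 31.998
  S: 1 × 32.060 = 32.060
Sum: 14×12.011 + 1×35.450 + 7×1.008 + 1×126.904 + 1×14.007 + 2×15.999 + 1×32.060 = 415.629 → 415.63 g/mol.

415.63 g/mol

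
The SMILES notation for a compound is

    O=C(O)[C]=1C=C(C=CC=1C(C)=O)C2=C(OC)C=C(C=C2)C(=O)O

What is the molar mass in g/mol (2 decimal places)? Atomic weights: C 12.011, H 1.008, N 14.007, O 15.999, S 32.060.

314.29 g/mol

First, the molecular formula is C17H14O6 (counting implicit H from valence).
  C: 17 × 12.011 = 204.187
  H: 14 × 1.008 = 14.112
  O: 6 × 15.999 = 95.994
Sum: 17×12.011 + 14×1.008 + 6×15.999 = 314.293 → 314.29 g/mol.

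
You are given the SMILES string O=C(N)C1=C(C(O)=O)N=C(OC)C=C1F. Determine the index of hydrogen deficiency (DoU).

Molecular formula: C8H7FN2O4.
DoU = (2C + 2 + N − H − X) / 2, where X is the halogen count and O/S are ignored.
    = (2·8 + 2 + 2 − 7 − 1) / 2 = 12 / 2 = 6.

6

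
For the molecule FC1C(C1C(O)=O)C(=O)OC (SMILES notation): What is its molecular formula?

C6H7FO4

Walk through each heavy atom and fill implicit hydrogens from standard valence (C 4, N 3, O 2, S 2, halogen 1):
  atom 1: F (halogen, monovalent) → 0 H
  atom 2: C, bond orders sum to 3 (valence 4) → 1 H
  atom 3: C, bond orders sum to 3 (valence 4) → 1 H
  atom 4: C, bond orders sum to 3 (valence 4) → 1 H
  atom 5: C, bond orders sum to 4 (valence 4) → 0 H
  atom 6: O, bond orders sum to 1 (valence 2) → 1 H
  atom 7: O, bond orders sum to 2 (valence 2) → 0 H
  atom 8: C, bond orders sum to 4 (valence 4) → 0 H
  atom 9: O, bond orders sum to 2 (valence 2) → 0 H
  atom 10: O, bond orders sum to 2 (valence 2) → 0 H
  atom 11: C, bond orders sum to 1 (valence 4) → 3 H
Totals → C:6, H:7, F:1, O:4.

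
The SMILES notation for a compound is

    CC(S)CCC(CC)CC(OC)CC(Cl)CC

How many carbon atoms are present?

Count every carbon token in the SMILES (each C, including those in ring-closure positions and inside branches).
Carbon count: 14.

14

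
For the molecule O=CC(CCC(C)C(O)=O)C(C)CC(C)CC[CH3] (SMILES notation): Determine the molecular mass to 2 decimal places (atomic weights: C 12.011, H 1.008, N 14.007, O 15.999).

256.39 g/mol

First, the molecular formula is C15H28O3 (counting implicit H from valence).
  C: 15 × 12.011 = 180.165
  H: 28 × 1.008 = 28.224
  O: 3 × 15.999 = 47.997
Sum: 15×12.011 + 28×1.008 + 3×15.999 = 256.386 → 256.39 g/mol.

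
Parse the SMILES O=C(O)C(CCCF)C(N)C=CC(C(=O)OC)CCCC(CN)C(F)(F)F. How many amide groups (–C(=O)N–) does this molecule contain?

0

Scan the SMILES for the amide motif — none present.
Groups that are present: 1 alkene, 1 carboxylic acid, 1 ester, 2 primary amine.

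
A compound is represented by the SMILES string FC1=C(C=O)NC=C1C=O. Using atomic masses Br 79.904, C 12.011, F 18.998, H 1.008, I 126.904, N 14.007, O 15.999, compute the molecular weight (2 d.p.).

First, the molecular formula is C6H4FNO2 (counting implicit H from valence).
  C: 6 × 12.011 = 72.066
  F: 1 × 18.998 = 18.998
  H: 4 × 1.008 = 4.032
  N: 1 × 14.007 = 14.007
  O: 2 × 15.999 = 31.998
Sum: 6×12.011 + 1×18.998 + 4×1.008 + 1×14.007 + 2×15.999 = 141.101 → 141.10 g/mol.

141.10 g/mol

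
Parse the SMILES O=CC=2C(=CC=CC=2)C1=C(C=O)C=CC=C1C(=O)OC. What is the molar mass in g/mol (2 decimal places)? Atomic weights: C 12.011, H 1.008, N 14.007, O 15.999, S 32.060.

268.27 g/mol

First, the molecular formula is C16H12O4 (counting implicit H from valence).
  C: 16 × 12.011 = 192.176
  H: 12 × 1.008 = 12.096
  O: 4 × 15.999 = 63.996
Sum: 16×12.011 + 12×1.008 + 4×15.999 = 268.268 → 268.27 g/mol.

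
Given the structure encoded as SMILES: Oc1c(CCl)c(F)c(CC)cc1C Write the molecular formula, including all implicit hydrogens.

C10H12ClFO

Walk through each heavy atom and fill implicit hydrogens from standard valence (C 4, N 3, O 2, S 2, halogen 1); for lowercase aromatic atoms, an aromatic c carries 1 H when it has two neighbours and 0 H with three, and aromatic n carries 0 H:
  atom 1: O, bond orders sum to 1 (valence 2) → 1 H
  atom 2: aromatic c, 3 neighbours → 0 H
  atom 3: aromatic c, 3 neighbours → 0 H
  atom 4: C, bond orders sum to 2 (valence 4) → 2 H
  atom 5: Cl (halogen, monovalent) → 0 H
  atom 6: aromatic c, 3 neighbours → 0 H
  atom 7: F (halogen, monovalent) → 0 H
  atom 8: aromatic c, 3 neighbours → 0 H
  atom 9: C, bond orders sum to 2 (valence 4) → 2 H
  atom 10: C, bond orders sum to 1 (valence 4) → 3 H
  atom 11: aromatic c, 2 neighbours → 1 H
  atom 12: aromatic c, 3 neighbours → 0 H
  atom 13: C, bond orders sum to 1 (valence 4) → 3 H
Totals → C:10, H:12, Cl:1, F:1, O:1.
In Hill order: C10H12ClFO.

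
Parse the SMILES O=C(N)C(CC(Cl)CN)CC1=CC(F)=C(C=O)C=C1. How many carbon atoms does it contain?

13

Count every carbon token in the SMILES (each C, including those in ring-closure positions and inside branches).
Carbon count: 13.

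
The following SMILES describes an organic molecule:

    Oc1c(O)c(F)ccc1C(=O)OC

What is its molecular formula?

Walk through each heavy atom and fill implicit hydrogens from standard valence (C 4, N 3, O 2, S 2, halogen 1); for lowercase aromatic atoms, an aromatic c carries 1 H when it has two neighbours and 0 H with three, and aromatic n carries 0 H:
  atom 1: O, bond orders sum to 1 (valence 2) → 1 H
  atom 2: aromatic c, 3 neighbours → 0 H
  atom 3: aromatic c, 3 neighbours → 0 H
  atom 4: O, bond orders sum to 1 (valence 2) → 1 H
  atom 5: aromatic c, 3 neighbours → 0 H
  atom 6: F (halogen, monovalent) → 0 H
  atom 7: aromatic c, 2 neighbours → 1 H
  atom 8: aromatic c, 2 neighbours → 1 H
  atom 9: aromatic c, 3 neighbours → 0 H
  atom 10: C, bond orders sum to 4 (valence 4) → 0 H
  atom 11: O, bond orders sum to 2 (valence 2) → 0 H
  atom 12: O, bond orders sum to 2 (valence 2) → 0 H
  atom 13: C, bond orders sum to 1 (valence 4) → 3 H
Totals → C:8, H:7, F:1, O:4.
In Hill order: C8H7FO4.

C8H7FO4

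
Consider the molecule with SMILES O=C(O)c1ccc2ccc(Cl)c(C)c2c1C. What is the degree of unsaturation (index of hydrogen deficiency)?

Molecular formula: C13H11ClO2.
DoU = (2C + 2 + N − H − X) / 2, where X is the halogen count and O/S are ignored.
    = (2·13 + 2 + 0 − 11 − 1) / 2 = 16 / 2 = 8.

8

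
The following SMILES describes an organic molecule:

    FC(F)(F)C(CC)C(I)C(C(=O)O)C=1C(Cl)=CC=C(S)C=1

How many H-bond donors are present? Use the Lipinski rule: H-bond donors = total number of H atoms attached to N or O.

1

Donors: find every N or O and count the H atoms it carries.
  atom 12 (O): bond orders sum to 2 → 0 H
  atom 13 (O): bond orders sum to 1 → 1 H
Lipinski HBD = 1.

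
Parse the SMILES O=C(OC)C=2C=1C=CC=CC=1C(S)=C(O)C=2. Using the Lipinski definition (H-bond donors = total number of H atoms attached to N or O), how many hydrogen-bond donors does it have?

Donors: find every N or O and count the H atoms it carries.
  atom 1 (O): bond orders sum to 2 → 0 H
  atom 3 (O): bond orders sum to 2 → 0 H
  atom 15 (O): bond orders sum to 1 → 1 H
Lipinski HBD = 1.

1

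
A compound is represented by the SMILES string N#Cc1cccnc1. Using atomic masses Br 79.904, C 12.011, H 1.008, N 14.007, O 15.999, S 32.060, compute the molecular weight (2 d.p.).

104.11 g/mol

First, the molecular formula is C6H4N2 (counting implicit H from valence).
  C: 6 × 12.011 = 72.066
  H: 4 × 1.008 = 4.032
  N: 2 × 14.007 = 28.014
Sum: 6×12.011 + 4×1.008 + 2×14.007 = 104.112 → 104.11 g/mol.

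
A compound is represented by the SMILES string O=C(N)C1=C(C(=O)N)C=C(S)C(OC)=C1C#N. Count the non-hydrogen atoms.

Every atom symbol written in the SMILES (organic subset) is one heavy atom; implicit H are not written.
Heavy atoms by element → C:10, N:3, O:3, S:1.
Total: 17.

17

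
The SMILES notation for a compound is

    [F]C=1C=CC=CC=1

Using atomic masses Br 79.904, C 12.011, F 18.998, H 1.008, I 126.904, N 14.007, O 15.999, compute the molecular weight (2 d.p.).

96.10 g/mol

First, the molecular formula is C6H5F (counting implicit H from valence).
  C: 6 × 12.011 = 72.066
  F: 1 × 18.998 = 18.998
  H: 5 × 1.008 = 5.040
Sum: 6×12.011 + 1×18.998 + 5×1.008 = 96.104 → 96.10 g/mol.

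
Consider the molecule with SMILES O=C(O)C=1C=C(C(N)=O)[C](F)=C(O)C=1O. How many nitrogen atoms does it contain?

1

Scan the SMILES for N atoms (remember two-letter symbols like Cl and Br are single atoms).
Nitrogen count: 1.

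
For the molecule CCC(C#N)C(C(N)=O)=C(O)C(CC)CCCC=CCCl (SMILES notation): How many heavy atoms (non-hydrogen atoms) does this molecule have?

21

Every atom symbol written in the SMILES (organic subset) is one heavy atom; implicit H are not written.
Heavy atoms by element → C:16, Cl:1, N:2, O:2.
Total: 21.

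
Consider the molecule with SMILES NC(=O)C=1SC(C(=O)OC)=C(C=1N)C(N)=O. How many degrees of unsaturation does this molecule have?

6

Degree of unsaturation = (number of rings) + (number of π bonds).
Ring closures in the SMILES: 1.
π bonds: 5 double bonds (each 1 DoU) → 5 DoU from unsaturation.
Total DoU = 1 + 5 = 6.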